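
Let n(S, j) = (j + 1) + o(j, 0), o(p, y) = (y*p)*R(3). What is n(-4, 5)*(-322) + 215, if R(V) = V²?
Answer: -1717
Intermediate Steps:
o(p, y) = 9*p*y (o(p, y) = (y*p)*3² = (p*y)*9 = 9*p*y)
n(S, j) = 1 + j (n(S, j) = (j + 1) + 9*j*0 = (1 + j) + 0 = 1 + j)
n(-4, 5)*(-322) + 215 = (1 + 5)*(-322) + 215 = 6*(-322) + 215 = -1932 + 215 = -1717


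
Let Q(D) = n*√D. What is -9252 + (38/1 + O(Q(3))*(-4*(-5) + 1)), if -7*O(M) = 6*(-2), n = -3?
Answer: -9178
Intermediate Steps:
Q(D) = -3*√D
O(M) = 12/7 (O(M) = -6*(-2)/7 = -⅐*(-12) = 12/7)
-9252 + (38/1 + O(Q(3))*(-4*(-5) + 1)) = -9252 + (38/1 + 12*(-4*(-5) + 1)/7) = -9252 + (38*1 + 12*(20 + 1)/7) = -9252 + (38 + (12/7)*21) = -9252 + (38 + 36) = -9252 + 74 = -9178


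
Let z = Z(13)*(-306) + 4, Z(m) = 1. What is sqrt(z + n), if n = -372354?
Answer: 4*I*sqrt(23291) ≈ 610.46*I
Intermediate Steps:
z = -302 (z = 1*(-306) + 4 = -306 + 4 = -302)
sqrt(z + n) = sqrt(-302 - 372354) = sqrt(-372656) = 4*I*sqrt(23291)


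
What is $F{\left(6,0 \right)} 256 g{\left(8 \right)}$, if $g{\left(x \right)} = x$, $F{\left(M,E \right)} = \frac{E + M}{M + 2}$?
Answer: $1536$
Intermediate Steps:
$F{\left(M,E \right)} = \frac{E + M}{2 + M}$
$F{\left(6,0 \right)} 256 g{\left(8 \right)} = \frac{0 + 6}{2 + 6} \cdot 256 \cdot 8 = \frac{1}{8} \cdot 6 \cdot 2048 = \frac{3}{4} \cdot 2048 = 1536$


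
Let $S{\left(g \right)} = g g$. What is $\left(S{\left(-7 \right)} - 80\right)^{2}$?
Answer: $961$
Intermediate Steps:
$S{\left(g \right)} = g^{2}$
$\left(S{\left(-7 \right)} - 80\right)^{2} = \left(\left(-7\right)^{2} - 80\right)^{2} = \left(49 - 80\right)^{2} = \left(-31\right)^{2} = 961$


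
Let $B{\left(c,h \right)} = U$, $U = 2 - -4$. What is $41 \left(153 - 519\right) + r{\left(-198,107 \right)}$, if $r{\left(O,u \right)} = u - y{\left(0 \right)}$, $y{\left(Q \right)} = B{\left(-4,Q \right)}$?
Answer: $-14905$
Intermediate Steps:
$U = 6$ ($U = 2 + 4 = 6$)
$B{\left(c,h \right)} = 6$
$y{\left(Q \right)} = 6$
$r{\left(O,u \right)} = -6 + u$ ($r{\left(O,u \right)} = u - 6 = -6 + u$)
$41 \left(153 - 519\right) + r{\left(-198,107 \right)} = 41 \left(153 - 519\right) + \left(-6 + 107\right) = 41 \left(153 - 519\right) + 101 = 41 \left(-366\right) + 101 = -15006 + 101 = -14905$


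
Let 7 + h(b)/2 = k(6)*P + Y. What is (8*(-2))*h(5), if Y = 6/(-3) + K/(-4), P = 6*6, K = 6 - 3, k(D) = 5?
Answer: -5448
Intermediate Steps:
K = 3
P = 36
Y = -11/4 (Y = 6/(-3) + 3/(-4) = 6*(-⅓) + 3*(-¼) = -2 - ¾ = -11/4 ≈ -2.7500)
h(b) = 681/2 (h(b) = -14 + 2*(5*36 - 11/4) = -14 + 2*(180 - 11/4) = -14 + 2*(709/4) = -14 + 709/2 = 681/2)
(8*(-2))*h(5) = (8*(-2))*(681/2) = -16*681/2 = -5448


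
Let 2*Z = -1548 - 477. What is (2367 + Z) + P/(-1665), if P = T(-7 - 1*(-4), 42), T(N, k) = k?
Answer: 1503467/1110 ≈ 1354.5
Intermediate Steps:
P = 42
Z = -2025/2 (Z = (-1548 - 477)/2 = (½)*(-2025) = -2025/2 ≈ -1012.5)
(2367 + Z) + P/(-1665) = (2367 - 2025/2) + 42/(-1665) = 2709/2 + 42*(-1/1665) = 2709/2 - 14/555 = 1503467/1110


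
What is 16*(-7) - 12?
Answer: -124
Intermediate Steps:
16*(-7) - 12 = -112 - 12 = -124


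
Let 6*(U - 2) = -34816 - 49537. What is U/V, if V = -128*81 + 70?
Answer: 4439/3252 ≈ 1.3650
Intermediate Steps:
U = -84341/6 (U = 2 + (-34816 - 49537)/6 = 2 + (⅙)*(-84353) = 2 - 84353/6 = -84341/6 ≈ -14057.)
V = -10298 (V = -10368 + 70 = -10298)
U/V = -84341/6/(-10298) = -84341/6*(-1/10298) = 4439/3252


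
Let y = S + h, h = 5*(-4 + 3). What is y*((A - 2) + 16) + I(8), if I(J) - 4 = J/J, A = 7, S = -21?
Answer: -541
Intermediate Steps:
h = -5 (h = 5*(-1) = -5)
I(J) = 5 (I(J) = 4 + J/J = 4 + 1 = 5)
y = -26 (y = -21 - 5 = -26)
y*((A - 2) + 16) + I(8) = -26*((7 - 2) + 16) + 5 = -26*(5 + 16) + 5 = -26*21 + 5 = -546 + 5 = -541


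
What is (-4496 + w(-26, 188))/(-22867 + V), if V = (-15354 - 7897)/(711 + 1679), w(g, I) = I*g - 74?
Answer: 22604620/54675381 ≈ 0.41343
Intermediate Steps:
w(g, I) = -74 + I*g
V = -23251/2390 ≈ -9.7285
(-4496 + w(-26, 188))/(-22867 + V) = (-4496 + (-74 + 188*(-26)))/(-22867 - 23251/2390) = (-4496 + (-74 - 4888))/(-54675381/2390) = (-4496 - 4962)*(-2390/54675381) = -9458*(-2390/54675381) = 22604620/54675381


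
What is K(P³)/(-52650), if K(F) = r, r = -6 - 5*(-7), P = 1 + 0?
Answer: -29/52650 ≈ -0.00055081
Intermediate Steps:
P = 1
r = 29 (r = -6 + 35 = 29)
K(F) = 29
K(P³)/(-52650) = 29/(-52650) = 29*(-1/52650) = -29/52650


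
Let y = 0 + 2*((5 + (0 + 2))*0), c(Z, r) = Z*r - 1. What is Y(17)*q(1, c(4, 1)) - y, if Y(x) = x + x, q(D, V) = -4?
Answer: -136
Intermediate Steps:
c(Z, r) = -1 + Z*r
Y(x) = 2*x
y = 0 (y = 0 + 2*((5 + 2)*0) = 0 + 2*(7*0) = 0 + 2*0 = 0 + 0 = 0)
Y(17)*q(1, c(4, 1)) - y = (2*17)*(-4) - 1*0 = 34*(-4) + 0 = -136 + 0 = -136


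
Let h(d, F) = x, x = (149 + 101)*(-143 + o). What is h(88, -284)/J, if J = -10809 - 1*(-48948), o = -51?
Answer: -48500/38139 ≈ -1.2717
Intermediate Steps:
J = 38139 (J = -10809 + 48948 = 38139)
x = -48500 (x = (149 + 101)*(-143 - 51) = 250*(-194) = -48500)
h(d, F) = -48500
h(88, -284)/J = -48500/38139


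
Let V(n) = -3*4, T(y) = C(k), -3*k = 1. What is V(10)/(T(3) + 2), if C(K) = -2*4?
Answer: 2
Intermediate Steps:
k = -⅓ (k = -⅓*1 = -⅓ ≈ -0.33333)
C(K) = -8
T(y) = -8
V(n) = -12
V(10)/(T(3) + 2) = -12/(-8 + 2) = -12/(-6) = -12*(-⅙) = 2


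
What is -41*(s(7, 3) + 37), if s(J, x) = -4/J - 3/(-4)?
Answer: -42681/28 ≈ -1524.3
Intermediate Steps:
s(J, x) = ¾ - 4/J (s(J, x) = -4/J - 3*(-¼) = -4/J + ¾ = ¾ - 4/J)
-41*(s(7, 3) + 37) = -41*((¾ - 4/7) + 37) = -41*(5/28 + 37) = -41*1041/28 = -42681/28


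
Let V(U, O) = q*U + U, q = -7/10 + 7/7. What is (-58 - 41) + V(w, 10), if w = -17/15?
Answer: -15071/150 ≈ -100.47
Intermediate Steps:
w = -17/15 (w = -17*1/15 = -17/15 ≈ -1.1333)
q = 3/10 (q = -7*1/10 + 7*(1/7) = -7/10 + 1 = 3/10 ≈ 0.30000)
V(U, O) = 13*U/10 (V(U, O) = 3*U/10 + U = 13*U/10)
(-58 - 41) + V(w, 10) = (-58 - 41) + (13/10)*(-17/15) = -99 - 221/150 = -15071/150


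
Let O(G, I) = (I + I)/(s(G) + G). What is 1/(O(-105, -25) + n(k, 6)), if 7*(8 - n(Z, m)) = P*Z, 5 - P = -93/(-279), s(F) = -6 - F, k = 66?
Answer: -3/83 ≈ -0.036145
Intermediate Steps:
P = 14/3 (P = 5 - (-93)/(-279) = 5 - (-93)*(-1)/279 = 5 - 1*⅓ = 5 - ⅓ = 14/3 ≈ 4.6667)
n(Z, m) = 8 - 2*Z/3
O(G, I) = -I/3 (O(G, I) = (I + I)/((-6 - G) + G) = (2*I)/(-6) = (2*I)*(-⅙) = -I/3)
1/(O(-105, -25) + n(k, 6)) = 1/(-⅓*(-25) + (8 - ⅔*66)) = 1/(25/3 + (8 - 44)) = 1/(25/3 - 36) = 1/(-83/3) = -3/83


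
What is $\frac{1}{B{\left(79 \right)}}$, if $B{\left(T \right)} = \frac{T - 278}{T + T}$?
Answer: $- \frac{158}{199} \approx -0.79397$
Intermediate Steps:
$B{\left(T \right)} = \frac{-278 + T}{2 T}$
$\frac{1}{B{\left(79 \right)}} = \frac{1}{\frac{1}{2} \cdot \frac{1}{79} \left(-278 + 79\right)} = \frac{1}{\frac{1}{2} \cdot \frac{1}{79} \left(-199\right)} = \frac{1}{- \frac{199}{158}} = - \frac{158}{199}$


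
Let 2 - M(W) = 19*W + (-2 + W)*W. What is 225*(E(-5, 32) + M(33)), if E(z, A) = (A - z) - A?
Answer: -369675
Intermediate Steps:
M(W) = 2 - 19*W - W*(-2 + W) (M(W) = 2 - (19*W + (-2 + W)*W) = 2 - (19*W + W*(-2 + W)) = 2 + (-19*W - W*(-2 + W)) = 2 - 19*W - W*(-2 + W))
E(z, A) = -z
225*(E(-5, 32) + M(33)) = 225*(-1*(-5) + (2 - 1*33² - 17*33)) = 225*(5 + (2 - 1*1089 - 561)) = 225*(5 + (2 - 1089 - 561)) = 225*(5 - 1648) = 225*(-1643) = -369675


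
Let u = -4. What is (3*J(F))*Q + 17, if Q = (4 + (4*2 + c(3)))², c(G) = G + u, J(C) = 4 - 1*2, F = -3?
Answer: 743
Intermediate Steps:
J(C) = 2 (J(C) = 4 - 2 = 2)
c(G) = -4 + G (c(G) = G - 4 = -4 + G)
Q = 121 (Q = (4 + (4*2 + (-4 + 3)))² = (4 + (8 - 1))² = (4 + 7)² = 11² = 121)
(3*J(F))*Q + 17 = (3*2)*121 + 17 = 6*121 + 17 = 726 + 17 = 743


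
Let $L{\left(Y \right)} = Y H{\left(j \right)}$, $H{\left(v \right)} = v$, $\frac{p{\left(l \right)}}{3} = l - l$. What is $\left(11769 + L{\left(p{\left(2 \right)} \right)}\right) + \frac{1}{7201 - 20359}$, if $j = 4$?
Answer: $\frac{154856501}{13158} \approx 11769.0$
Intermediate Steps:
$p{\left(l \right)} = 0$ ($p{\left(l \right)} = 3 \left(l - l\right) = 3 \cdot 0 = 0$)
$L{\left(Y \right)} = 4 Y$ ($L{\left(Y \right)} = Y 4 = 4 Y$)
$\left(11769 + L{\left(p{\left(2 \right)} \right)}\right) + \frac{1}{7201 - 20359} = \left(11769 + 4 \cdot 0\right) + \frac{1}{7201 - 20359} = \left(11769 + 0\right) + \frac{1}{-13158} = 11769 - \frac{1}{13158} = \frac{154856501}{13158}$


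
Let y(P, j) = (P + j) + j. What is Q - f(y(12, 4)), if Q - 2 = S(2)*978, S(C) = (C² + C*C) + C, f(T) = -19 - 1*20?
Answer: 9821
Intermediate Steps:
y(P, j) = P + 2*j
f(T) = -39 (f(T) = -19 - 20 = -39)
S(C) = C + 2*C² (S(C) = (C² + C²) + C = 2*C² + C = C + 2*C²)
Q = 9782 (Q = 2 + (2*(1 + 2*2))*978 = 2 + (2*(1 + 4))*978 = 2 + (2*5)*978 = 2 + 10*978 = 2 + 9780 = 9782)
Q - f(y(12, 4)) = 9782 - 1*(-39) = 9782 + 39 = 9821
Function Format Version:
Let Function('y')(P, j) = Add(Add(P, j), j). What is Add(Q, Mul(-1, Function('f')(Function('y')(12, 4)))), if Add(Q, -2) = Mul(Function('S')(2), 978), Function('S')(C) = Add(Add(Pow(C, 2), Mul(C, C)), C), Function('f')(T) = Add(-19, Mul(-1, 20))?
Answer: 9821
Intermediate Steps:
Function('y')(P, j) = Add(P, Mul(2, j))
Function('f')(T) = -39 (Function('f')(T) = Add(-19, -20) = -39)
Function('S')(C) = Add(C, Mul(2, Pow(C, 2))) (Function('S')(C) = Add(Add(Pow(C, 2), Pow(C, 2)), C) = Add(Mul(2, Pow(C, 2)), C) = Add(C, Mul(2, Pow(C, 2))))
Q = 9782 (Q = Add(2, Mul(Mul(2, Add(1, Mul(2, 2))), 978)) = Add(2, Mul(Mul(2, Add(1, 4)), 978)) = Add(2, Mul(Mul(2, 5), 978)) = Add(2, Mul(10, 978)) = Add(2, 9780) = 9782)
Add(Q, Mul(-1, Function('f')(Function('y')(12, 4)))) = Add(9782, Mul(-1, -39)) = Add(9782, 39) = 9821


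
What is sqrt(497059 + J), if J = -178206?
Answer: sqrt(318853) ≈ 564.67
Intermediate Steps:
sqrt(497059 + J) = sqrt(497059 - 178206) = sqrt(318853)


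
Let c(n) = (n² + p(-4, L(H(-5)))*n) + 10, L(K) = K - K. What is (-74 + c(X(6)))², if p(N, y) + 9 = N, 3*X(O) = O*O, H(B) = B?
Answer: 5776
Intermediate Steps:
X(O) = O²/3 (X(O) = (O*O)/3 = O²/3)
L(K) = 0
p(N, y) = -9 + N
c(n) = 10 + n² - 13*n (c(n) = (n² + (-9 - 4)*n) + 10 = (n² - 13*n) + 10 = 10 + n² - 13*n)
(-74 + c(X(6)))² = (-74 + (10 + ((⅓)*6²)² - 13*6²/3))² = (-74 + (10 + ((⅓)*36)² - 13*36/3))² = (-74 + (10 + 12² - 13*12))² = (-74 + (10 + 144 - 156))² = (-74 - 2)² = (-76)² = 5776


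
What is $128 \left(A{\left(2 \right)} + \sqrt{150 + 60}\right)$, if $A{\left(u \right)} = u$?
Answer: $256 + 128 \sqrt{210} \approx 2110.9$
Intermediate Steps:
$128 \left(A{\left(2 \right)} + \sqrt{150 + 60}\right) = 128 \left(2 + \sqrt{150 + 60}\right) = 128 \left(2 + \sqrt{210}\right) = 256 + 128 \sqrt{210}$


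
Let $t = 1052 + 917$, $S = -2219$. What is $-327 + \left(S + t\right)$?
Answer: $-577$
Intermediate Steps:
$t = 1969$
$-327 + \left(S + t\right) = -327 + \left(-2219 + 1969\right) = -327 - 250 = -577$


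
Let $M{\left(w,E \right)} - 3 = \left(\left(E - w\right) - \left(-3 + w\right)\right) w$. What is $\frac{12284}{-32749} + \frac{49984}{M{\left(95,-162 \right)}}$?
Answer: $- \frac{31940081}{16963982} \approx -1.8828$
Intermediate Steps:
$M{\left(w,E \right)} = 3 + w \left(3 + E - 2 w\right)$ ($M{\left(w,E \right)} = 3 + \left(\left(E - w\right) - \left(-3 + w\right)\right) w = 3 + \left(3 + E - 2 w\right) w = 3 + w \left(3 + E - 2 w\right)$)
$\frac{12284}{-32749} + \frac{49984}{M{\left(95,-162 \right)}} = \frac{12284}{-32749} + \frac{49984}{3 - 2 \cdot 95^{2} + 3 \cdot 95 - 15390} = 12284 \left(- \frac{1}{32749}\right) + \frac{49984}{3 - 18050 + 285 - 15390} = - \frac{12284}{32749} + \frac{49984}{3 - 18050 + 285 - 15390} = - \frac{12284}{32749} + \frac{49984}{-33152} = - \frac{12284}{32749} + 49984 \left(- \frac{1}{33152}\right) = - \frac{12284}{32749} - \frac{781}{518} = - \frac{31940081}{16963982}$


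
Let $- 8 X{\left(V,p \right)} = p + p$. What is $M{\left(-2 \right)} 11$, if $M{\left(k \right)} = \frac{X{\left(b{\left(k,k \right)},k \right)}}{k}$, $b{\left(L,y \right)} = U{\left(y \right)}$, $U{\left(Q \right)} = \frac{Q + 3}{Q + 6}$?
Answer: $- \frac{11}{4} \approx -2.75$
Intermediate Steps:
$U{\left(Q \right)} = \frac{3 + Q}{6 + Q}$
$b{\left(L,y \right)} = \frac{3 + y}{6 + y}$
$X{\left(V,p \right)} = - \frac{p}{4}$ ($X{\left(V,p \right)} = - \frac{p + p}{8} = - \frac{2 p}{8} = - \frac{p}{4}$)
$M{\left(k \right)} = - \frac{1}{4}$ ($M{\left(k \right)} = \frac{\left(- \frac{1}{4}\right) k}{k} = - \frac{1}{4}$)
$M{\left(-2 \right)} 11 = \left(- \frac{1}{4}\right) 11 = - \frac{11}{4}$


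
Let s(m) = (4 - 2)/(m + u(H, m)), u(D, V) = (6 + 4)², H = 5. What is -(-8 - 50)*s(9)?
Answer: 116/109 ≈ 1.0642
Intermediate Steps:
u(D, V) = 100 (u(D, V) = 10² = 100)
s(m) = 2/(100 + m) (s(m) = (4 - 2)/(m + 100) = 2/(100 + m))
-(-8 - 50)*s(9) = -(-8 - 50)*2/(100 + 9) = -(-58)*2/109 = -1*(-116/109) = 116/109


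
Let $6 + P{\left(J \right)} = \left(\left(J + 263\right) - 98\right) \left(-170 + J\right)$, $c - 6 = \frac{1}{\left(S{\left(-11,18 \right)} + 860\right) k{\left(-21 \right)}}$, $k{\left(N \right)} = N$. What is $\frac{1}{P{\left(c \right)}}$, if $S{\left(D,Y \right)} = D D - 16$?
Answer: $- \frac{410670225}{11519299953104} \approx -3.5651 \cdot 10^{-5}$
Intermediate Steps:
$S{\left(D,Y \right)} = -16 + D^{2}$ ($S{\left(D,Y \right)} = D^{2} - 16 = -16 + D^{2}$)
$c = \frac{121589}{20265}$ ($c = 6 + \frac{1}{\left(\left(-16 + \left(-11\right)^{2}\right) + 860\right) \left(-21\right)} = 6 + \frac{1}{\left(-16 + 121\right) + 860} \left(- \frac{1}{21}\right) = 6 + \frac{1}{105 + 860} \left(- \frac{1}{21}\right) = 6 + \frac{1}{965} \left(- \frac{1}{21}\right) = 6 - \frac{1}{20265} = \frac{121589}{20265} \approx 6.0$)
$P{\left(J \right)} = -6 + \left(-170 + J\right) \left(165 + J\right)$ ($P{\left(J \right)} = -6 + \left(\left(J + 263\right) - 98\right) \left(-170 + J\right) = -6 + \left(\left(263 + J\right) - 98\right) \left(-170 + J\right) = -6 + \left(165 + J\right) \left(-170 + J\right) = -6 + \left(-170 + J\right) \left(165 + J\right)$)
$\frac{1}{P{\left(c \right)}} = \frac{1}{-28056 + \left(\frac{121589}{20265}\right)^{2} - \frac{121589}{4053}} = \frac{1}{-28056 + \frac{14783884921}{410670225} - \frac{121589}{4053}} = \frac{1}{- \frac{11519299953104}{410670225}} = - \frac{410670225}{11519299953104}$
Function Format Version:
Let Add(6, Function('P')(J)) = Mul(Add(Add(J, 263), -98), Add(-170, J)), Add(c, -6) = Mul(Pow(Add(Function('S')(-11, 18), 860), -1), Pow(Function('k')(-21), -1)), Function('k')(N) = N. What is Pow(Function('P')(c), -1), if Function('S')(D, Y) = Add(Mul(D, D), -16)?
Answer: Rational(-410670225, 11519299953104) ≈ -3.5651e-5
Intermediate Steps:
Function('S')(D, Y) = Add(-16, Pow(D, 2)) (Function('S')(D, Y) = Add(Pow(D, 2), -16) = Add(-16, Pow(D, 2)))
c = Rational(121589, 20265) (c = Add(6, Mul(Pow(Add(Add(-16, Pow(-11, 2)), 860), -1), Pow(-21, -1))) = Add(6, Mul(Pow(Add(Add(-16, 121), 860), -1), Rational(-1, 21))) = Add(6, Mul(Pow(Add(105, 860), -1), Rational(-1, 21))) = Add(6, Mul(Pow(965, -1), Rational(-1, 21))) = Add(6, Mul(Rational(1, 965), Rational(-1, 21))) = Add(6, Rational(-1, 20265)) = Rational(121589, 20265) ≈ 6.0000)
Function('P')(J) = Add(-6, Mul(Add(-170, J), Add(165, J))) (Function('P')(J) = Add(-6, Mul(Add(Add(J, 263), -98), Add(-170, J))) = Add(-6, Mul(Add(Add(263, J), -98), Add(-170, J))) = Add(-6, Mul(Add(165, J), Add(-170, J))) = Add(-6, Mul(Add(-170, J), Add(165, J))))
Pow(Function('P')(c), -1) = Pow(Add(-28056, Pow(Rational(121589, 20265), 2), Mul(-5, Rational(121589, 20265))), -1) = Pow(Add(-28056, Rational(14783884921, 410670225), Rational(-121589, 4053)), -1) = Pow(Rational(-11519299953104, 410670225), -1) = Rational(-410670225, 11519299953104)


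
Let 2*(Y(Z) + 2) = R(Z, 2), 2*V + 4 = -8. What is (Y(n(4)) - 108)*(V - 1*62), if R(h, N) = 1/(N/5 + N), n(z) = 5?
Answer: 44795/6 ≈ 7465.8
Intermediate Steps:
R(h, N) = 5/(6*N) (R(h, N) = 1/(N*(1/5) + N) = 1/(N/5 + N) = 1/(6*N/5) = 5/(6*N))
V = -6 (V = -2 + (1/2)*(-8) = -2 - 4 = -6)
Y(Z) = -43/24 (Y(Z) = -2 + ((5/6)/2)/2 = -2 + ((5/6)*(1/2))/2 = -2 + (1/2)*(5/12) = -2 + 5/24 = -43/24)
(Y(n(4)) - 108)*(V - 1*62) = (-43/24 - 108)*(-6 - 1*62) = -2635*(-6 - 62)/24 = -2635/24*(-68) = 44795/6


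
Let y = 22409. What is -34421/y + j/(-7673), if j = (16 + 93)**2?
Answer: -530353662/171944257 ≈ -3.0844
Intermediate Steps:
j = 11881 (j = 109**2 = 11881)
-34421/y + j/(-7673) = -34421/22409 + 11881/(-7673) = -34421*1/22409 + 11881*(-1/7673) = -34421/22409 - 11881/7673 = -530353662/171944257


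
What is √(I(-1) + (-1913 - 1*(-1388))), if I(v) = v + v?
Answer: I*√527 ≈ 22.956*I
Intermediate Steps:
I(v) = 2*v
√(I(-1) + (-1913 - 1*(-1388))) = √(2*(-1) + (-1913 - 1*(-1388))) = √(-2 + (-1913 + 1388)) = √(-2 - 525) = √(-527) = I*√527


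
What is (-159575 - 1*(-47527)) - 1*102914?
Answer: -214962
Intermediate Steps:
(-159575 - 1*(-47527)) - 1*102914 = (-159575 + 47527) - 102914 = -112048 - 102914 = -214962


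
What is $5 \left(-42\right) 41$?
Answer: $-8610$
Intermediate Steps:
$5 \left(-42\right) 41 = \left(-210\right) 41 = -8610$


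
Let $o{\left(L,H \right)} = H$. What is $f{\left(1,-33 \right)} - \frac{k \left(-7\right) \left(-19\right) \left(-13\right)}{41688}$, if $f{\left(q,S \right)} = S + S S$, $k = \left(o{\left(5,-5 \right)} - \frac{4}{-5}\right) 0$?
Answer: $1056$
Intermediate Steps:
$k = 0$ ($k = \left(-5 - \frac{4}{-5}\right) 0 = \left(-5 - - \frac{4}{5}\right) 0 = \left(-5 + \frac{4}{5}\right) 0 = \left(- \frac{21}{5}\right) 0 = 0$)
$f{\left(q,S \right)} = S + S^{2}$
$f{\left(1,-33 \right)} - \frac{k \left(-7\right) \left(-19\right) \left(-13\right)}{41688} = - 33 \left(1 - 33\right) - \frac{0 \left(-7\right) \left(-19\right) \left(-13\right)}{41688} = \left(-33\right) \left(-32\right) - 0 \cdot 133 \left(-13\right) \frac{1}{41688} = 1056 - 0 \left(-1729\right) \frac{1}{41688} = 1056 - 0 \cdot \frac{1}{41688} = 1056 - 0 = 1056 + 0 = 1056$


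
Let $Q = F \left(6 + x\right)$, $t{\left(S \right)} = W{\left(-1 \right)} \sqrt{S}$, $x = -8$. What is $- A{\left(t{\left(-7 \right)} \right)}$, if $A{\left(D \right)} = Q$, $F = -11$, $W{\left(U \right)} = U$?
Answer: $-22$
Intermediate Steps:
$t{\left(S \right)} = - \sqrt{S}$
$Q = 22$ ($Q = - 11 \left(6 - 8\right) = \left(-11\right) \left(-2\right) = 22$)
$A{\left(D \right)} = 22$
$- A{\left(t{\left(-7 \right)} \right)} = \left(-1\right) 22 = -22$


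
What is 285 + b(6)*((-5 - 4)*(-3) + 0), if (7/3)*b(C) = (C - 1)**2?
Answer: 4020/7 ≈ 574.29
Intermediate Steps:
b(C) = 3*(-1 + C)**2/7 (b(C) = 3*(C - 1)**2/7 = 3*(-1 + C)**2/7)
285 + b(6)*((-5 - 4)*(-3) + 0) = 285 + (3*(-1 + 6)**2/7)*((-5 - 4)*(-3) + 0) = 285 + ((3/7)*5**2)*(-9*(-3) + 0) = 285 + ((3/7)*25)*(27 + 0) = 285 + (75/7)*27 = 285 + 2025/7 = 4020/7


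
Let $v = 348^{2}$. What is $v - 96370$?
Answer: $24734$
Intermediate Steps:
$v = 121104$
$v - 96370 = 121104 - 96370 = 24734$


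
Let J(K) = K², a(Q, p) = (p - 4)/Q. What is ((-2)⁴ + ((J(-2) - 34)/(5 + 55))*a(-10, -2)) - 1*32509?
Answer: -324933/10 ≈ -32493.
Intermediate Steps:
a(Q, p) = (-4 + p)/Q
((-2)⁴ + ((J(-2) - 34)/(5 + 55))*a(-10, -2)) - 1*32509 = ((-2)⁴ + (((-2)² - 34)/(5 + 55))*((-4 - 2)/(-10))) - 1*32509 = (16 + ((4 - 34)/60)*(-⅒*(-6))) - 32509 = (16 - 30*1/60*(⅗)) - 32509 = (16 - ½*⅗) - 32509 = (16 - 3/10) - 32509 = 157/10 - 32509 = -324933/10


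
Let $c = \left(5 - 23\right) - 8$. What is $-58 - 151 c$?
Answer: $3868$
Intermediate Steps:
$c = -26$ ($c = -18 - 8 = -26$)
$-58 - 151 c = -58 - -3926 = -58 + 3926 = 3868$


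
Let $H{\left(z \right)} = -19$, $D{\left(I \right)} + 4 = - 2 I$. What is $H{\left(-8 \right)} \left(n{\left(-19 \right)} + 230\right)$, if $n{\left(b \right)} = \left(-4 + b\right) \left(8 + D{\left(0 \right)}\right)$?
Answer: $-2622$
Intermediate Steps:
$D{\left(I \right)} = -4 - 2 I$
$n{\left(b \right)} = -16 + 4 b$ ($n{\left(b \right)} = \left(-4 + b\right) \left(8 - 4\right) = \left(-4 + b\right) 4 = -16 + 4 b$)
$H{\left(-8 \right)} \left(n{\left(-19 \right)} + 230\right) = - 19 \left(\left(-16 + 4 \left(-19\right)\right) + 230\right) = - 19 \left(\left(-16 - 76\right) + 230\right) = - 19 \left(-92 + 230\right) = \left(-19\right) 138 = -2622$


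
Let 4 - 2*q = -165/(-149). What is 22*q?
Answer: 4741/149 ≈ 31.819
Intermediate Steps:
q = 431/298 (q = 2 - (-165)/(2*(-149)) = 2 - (-165)*(-1)/(2*149) = 2 - ½*165/149 = 2 - 165/298 = 431/298 ≈ 1.4463)
22*q = 22*(431/298) = 4741/149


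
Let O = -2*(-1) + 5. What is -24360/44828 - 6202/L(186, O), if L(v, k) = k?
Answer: -1419356/1601 ≈ -886.54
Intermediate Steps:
O = 7 (O = 2 + 5 = 7)
-24360/44828 - 6202/L(186, O) = -24360/44828 - 6202/7 = -24360*1/44828 - 6202*⅐ = -870/1601 - 886 = -1419356/1601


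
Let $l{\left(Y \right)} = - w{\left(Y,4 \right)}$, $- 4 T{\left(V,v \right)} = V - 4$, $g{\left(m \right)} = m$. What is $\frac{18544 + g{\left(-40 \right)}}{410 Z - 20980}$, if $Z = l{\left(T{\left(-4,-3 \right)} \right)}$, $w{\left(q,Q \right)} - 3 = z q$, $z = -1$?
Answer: $- \frac{3084}{3565} \approx -0.86508$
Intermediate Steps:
$w{\left(q,Q \right)} = 3 - q$
$T{\left(V,v \right)} = 1 - \frac{V}{4}$ ($T{\left(V,v \right)} = - \frac{V - 4}{4} = - \frac{-4 + V}{4} = 1 - \frac{V}{4}$)
$l{\left(Y \right)} = -3 + Y$ ($l{\left(Y \right)} = - (3 - Y) = -3 + Y$)
$Z = -1$ ($Z = -3 + \left(1 - -1\right) = -3 + \left(1 + 1\right) = -3 + 2 = -1$)
$\frac{18544 + g{\left(-40 \right)}}{410 Z - 20980} = \frac{18544 - 40}{410 \left(-1\right) - 20980} = \frac{18504}{-410 - 20980} = \frac{18504}{-21390} = 18504 \left(- \frac{1}{21390}\right) = - \frac{3084}{3565}$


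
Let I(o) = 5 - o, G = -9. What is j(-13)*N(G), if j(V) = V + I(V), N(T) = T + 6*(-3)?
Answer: -135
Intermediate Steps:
N(T) = -18 + T (N(T) = T - 18 = -18 + T)
j(V) = 5 (j(V) = V + (5 - V) = 5)
j(-13)*N(G) = 5*(-18 - 9) = 5*(-27) = -135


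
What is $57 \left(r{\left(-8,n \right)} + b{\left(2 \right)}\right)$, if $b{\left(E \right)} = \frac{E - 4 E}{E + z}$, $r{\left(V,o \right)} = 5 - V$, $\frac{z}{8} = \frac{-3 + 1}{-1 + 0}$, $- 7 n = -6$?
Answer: $722$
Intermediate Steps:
$n = \frac{6}{7}$ ($n = \left(- \frac{1}{7}\right) \left(-6\right) = \frac{6}{7} \approx 0.85714$)
$z = 16$ ($z = 8 \frac{-3 + 1}{-1 + 0} = 8 \left(- \frac{2}{-1}\right) = 8 \left(\left(-2\right) \left(-1\right)\right) = 8 \cdot 2 = 16$)
$b{\left(E \right)} = - \frac{3 E}{16 + E}$ ($b{\left(E \right)} = \frac{E - 4 E}{E + 16} = \frac{\left(-3\right) E}{16 + E} = - \frac{3 E}{16 + E}$)
$57 \left(r{\left(-8,n \right)} + b{\left(2 \right)}\right) = 57 \left(\left(5 - -8\right) - \frac{6}{16 + 2}\right) = 57 \left(\left(5 + 8\right) - \frac{6}{18}\right) = 57 \left(13 - 6 \cdot \frac{1}{18}\right) = 57 \left(13 - \frac{1}{3}\right) = 57 \cdot \frac{38}{3} = 722$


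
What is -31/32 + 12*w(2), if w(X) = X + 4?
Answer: 2273/32 ≈ 71.031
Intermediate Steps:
w(X) = 4 + X
-31/32 + 12*w(2) = -31/32 + 12*(4 + 2) = -31*1/32 + 12*6 = -31/32 + 72 = 2273/32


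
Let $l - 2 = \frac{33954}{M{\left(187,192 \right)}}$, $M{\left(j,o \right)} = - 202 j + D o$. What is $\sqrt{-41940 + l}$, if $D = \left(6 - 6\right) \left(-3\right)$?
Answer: $\frac{i \sqrt{14960392378921}}{18887} \approx 204.79 i$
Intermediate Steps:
$D = 0$ ($D = 0 \left(-3\right) = 0$)
$M{\left(j,o \right)} = - 202 j$ ($M{\left(j,o \right)} = - 202 j + 0 o = - 202 j + 0 = - 202 j$)
$l = \frac{20797}{18887}$ ($l = 2 + \frac{33954}{\left(-202\right) 187} = 2 + \frac{33954}{-37774} = 2 + 33954 \left(- \frac{1}{37774}\right) = 2 - \frac{16977}{18887} = \frac{20797}{18887} \approx 1.1011$)
$\sqrt{-41940 + l} = \sqrt{-41940 + \frac{20797}{18887}} = \sqrt{- \frac{792099983}{18887}} = \frac{i \sqrt{14960392378921}}{18887}$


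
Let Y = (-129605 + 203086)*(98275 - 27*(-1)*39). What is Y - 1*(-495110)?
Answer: 7299215878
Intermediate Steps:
Y = 7298720768 (Y = 73481*(98275 + 27*39) = 73481*(98275 + 1053) = 73481*99328 = 7298720768)
Y - 1*(-495110) = 7298720768 - 1*(-495110) = 7298720768 + 495110 = 7299215878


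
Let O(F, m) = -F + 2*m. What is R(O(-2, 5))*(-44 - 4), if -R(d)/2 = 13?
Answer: 1248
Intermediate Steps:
R(d) = -26 (R(d) = -2*13 = -26)
R(O(-2, 5))*(-44 - 4) = -26*(-44 - 4) = -26*(-48) = 1248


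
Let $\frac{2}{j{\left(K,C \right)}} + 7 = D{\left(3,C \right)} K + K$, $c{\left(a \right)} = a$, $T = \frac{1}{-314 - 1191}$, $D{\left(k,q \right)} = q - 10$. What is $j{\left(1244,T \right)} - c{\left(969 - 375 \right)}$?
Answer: $- \frac{10015887856}{16861759} \approx -594.0$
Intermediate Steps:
$D{\left(k,q \right)} = -10 + q$ ($D{\left(k,q \right)} = q - 10 = -10 + q$)
$T = - \frac{1}{1505}$ ($T = \frac{1}{-1505} = - \frac{1}{1505} \approx -0.00066445$)
$j{\left(K,C \right)} = \frac{2}{-7 + K + K \left(-10 + C\right)}$ ($j{\left(K,C \right)} = \frac{2}{-7 + \left(\left(-10 + C\right) K + K\right)} = \frac{2}{-7 + \left(K \left(-10 + C\right) + K\right)} = \frac{2}{-7 + \left(K + K \left(-10 + C\right)\right)} = \frac{2}{-7 + K + K \left(-10 + C\right)}$)
$j{\left(1244,T \right)} - c{\left(969 - 375 \right)} = \frac{2}{-7 + 1244 + 1244 \left(-10 - \frac{1}{1505}\right)} - \left(969 - 375\right) = \frac{2}{-7 + 1244 + 1244 \left(- \frac{15051}{1505}\right)} - 594 = \frac{2}{-7 + 1244 - \frac{18723444}{1505}} - 594 = \frac{2}{- \frac{16861759}{1505}} - 594 = 2 \left(- \frac{1505}{16861759}\right) - 594 = - \frac{3010}{16861759} - 594 = - \frac{10015887856}{16861759}$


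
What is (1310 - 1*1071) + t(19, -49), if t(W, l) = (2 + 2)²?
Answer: 255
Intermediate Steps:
t(W, l) = 16 (t(W, l) = 4² = 16)
(1310 - 1*1071) + t(19, -49) = (1310 - 1*1071) + 16 = (1310 - 1071) + 16 = 239 + 16 = 255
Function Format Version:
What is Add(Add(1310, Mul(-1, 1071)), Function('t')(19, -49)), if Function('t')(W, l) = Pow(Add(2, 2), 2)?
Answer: 255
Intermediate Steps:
Function('t')(W, l) = 16 (Function('t')(W, l) = Pow(4, 2) = 16)
Add(Add(1310, Mul(-1, 1071)), Function('t')(19, -49)) = Add(Add(1310, Mul(-1, 1071)), 16) = Add(Add(1310, -1071), 16) = Add(239, 16) = 255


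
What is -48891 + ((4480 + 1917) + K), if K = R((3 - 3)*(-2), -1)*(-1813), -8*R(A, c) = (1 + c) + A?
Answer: -42494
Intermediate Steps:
R(A, c) = -⅛ - A/8 - c/8 (R(A, c) = -((1 + c) + A)/8 = -(1 + A + c)/8 = -⅛ - A/8 - c/8)
K = 0 (K = (-⅛ - (3 - 3)*(-2)/8 - ⅛*(-1))*(-1813) = (-⅛ - 0*(-2) + ⅛)*(-1813) = (-⅛ - ⅛*0 + ⅛)*(-1813) = (-⅛ + 0 + ⅛)*(-1813) = 0*(-1813) = 0)
-48891 + ((4480 + 1917) + K) = -48891 + ((4480 + 1917) + 0) = -48891 + (6397 + 0) = -48891 + 6397 = -42494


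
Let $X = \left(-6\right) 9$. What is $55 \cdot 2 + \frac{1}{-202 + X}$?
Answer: $\frac{28159}{256} \approx 110.0$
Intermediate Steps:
$X = -54$
$55 \cdot 2 + \frac{1}{-202 + X} = 55 \cdot 2 + \frac{1}{-202 - 54} = 110 + \frac{1}{-256} = 110 - \frac{1}{256} = \frac{28159}{256}$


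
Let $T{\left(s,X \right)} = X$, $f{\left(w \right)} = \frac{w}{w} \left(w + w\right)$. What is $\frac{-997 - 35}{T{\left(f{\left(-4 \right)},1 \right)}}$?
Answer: $-1032$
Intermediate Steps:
$f{\left(w \right)} = 2 w$ ($f{\left(w \right)} = 1 \cdot 2 w = 2 w$)
$\frac{-997 - 35}{T{\left(f{\left(-4 \right)},1 \right)}} = \frac{-997 - 35}{1} = 1 \left(-1032\right) = -1032$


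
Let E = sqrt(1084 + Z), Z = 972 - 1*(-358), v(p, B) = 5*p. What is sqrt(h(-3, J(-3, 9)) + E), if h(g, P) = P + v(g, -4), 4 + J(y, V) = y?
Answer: sqrt(-22 + sqrt(2414)) ≈ 5.2089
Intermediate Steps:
Z = 1330 (Z = 972 + 358 = 1330)
J(y, V) = -4 + y
h(g, P) = P + 5*g
E = sqrt(2414) (E = sqrt(1084 + 1330) = sqrt(2414) ≈ 49.132)
sqrt(h(-3, J(-3, 9)) + E) = sqrt(((-4 - 3) + 5*(-3)) + sqrt(2414)) = sqrt((-7 - 15) + sqrt(2414)) = sqrt(-22 + sqrt(2414))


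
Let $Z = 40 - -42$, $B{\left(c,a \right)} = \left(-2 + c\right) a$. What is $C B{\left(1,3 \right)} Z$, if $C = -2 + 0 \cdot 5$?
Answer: $492$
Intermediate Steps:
$B{\left(c,a \right)} = a \left(-2 + c\right)$
$Z = 82$ ($Z = 40 + 42 = 82$)
$C = -2$ ($C = -2 + 0 = -2$)
$C B{\left(1,3 \right)} Z = - 2 \cdot 3 \left(-2 + 1\right) 82 = - 2 \cdot 3 \left(-1\right) 82 = - 2 \left(\left(-3\right) 82\right) = \left(-2\right) \left(-246\right) = 492$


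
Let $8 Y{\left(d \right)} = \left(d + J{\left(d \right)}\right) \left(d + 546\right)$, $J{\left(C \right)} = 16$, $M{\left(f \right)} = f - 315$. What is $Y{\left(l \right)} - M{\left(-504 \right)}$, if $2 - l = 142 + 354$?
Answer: $-2288$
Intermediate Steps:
$M{\left(f \right)} = -315 + f$ ($M{\left(f \right)} = f - 315 = -315 + f$)
$l = -494$ ($l = 2 - \left(142 + 354\right) = 2 - 496 = -494$)
$Y{\left(d \right)} = \frac{\left(16 + d\right) \left(546 + d\right)}{8}$ ($Y{\left(d \right)} = \frac{\left(d + 16\right) \left(d + 546\right)}{8} = \frac{\left(16 + d\right) \left(546 + d\right)}{8}$)
$Y{\left(l \right)} - M{\left(-504 \right)} = \left(1092 + \frac{\left(-494\right)^{2}}{8} + \frac{281}{4} \left(-494\right)\right) - \left(-315 - 504\right) = \left(1092 + \frac{1}{8} \cdot 244036 - \frac{69407}{2}\right) - -819 = \left(1092 + \frac{61009}{2} - \frac{69407}{2}\right) + 819 = -3107 + 819 = -2288$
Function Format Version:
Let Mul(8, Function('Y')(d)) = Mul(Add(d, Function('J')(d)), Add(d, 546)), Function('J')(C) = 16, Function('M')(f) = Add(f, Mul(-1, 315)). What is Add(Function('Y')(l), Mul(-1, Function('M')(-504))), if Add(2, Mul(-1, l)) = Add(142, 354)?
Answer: -2288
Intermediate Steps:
Function('M')(f) = Add(-315, f) (Function('M')(f) = Add(f, -315) = Add(-315, f))
l = -494 (l = Add(2, Mul(-1, Add(142, 354))) = Add(2, Mul(-1, 496)) = Add(2, -496) = -494)
Function('Y')(d) = Mul(Rational(1, 8), Add(16, d), Add(546, d)) (Function('Y')(d) = Mul(Rational(1, 8), Mul(Add(d, 16), Add(d, 546))) = Mul(Rational(1, 8), Mul(Add(16, d), Add(546, d))) = Mul(Rational(1, 8), Add(16, d), Add(546, d)))
Add(Function('Y')(l), Mul(-1, Function('M')(-504))) = Add(Add(1092, Mul(Rational(1, 8), Pow(-494, 2)), Mul(Rational(281, 4), -494)), Mul(-1, Add(-315, -504))) = Add(Add(1092, Mul(Rational(1, 8), 244036), Rational(-69407, 2)), Mul(-1, -819)) = Add(Add(1092, Rational(61009, 2), Rational(-69407, 2)), 819) = Add(-3107, 819) = -2288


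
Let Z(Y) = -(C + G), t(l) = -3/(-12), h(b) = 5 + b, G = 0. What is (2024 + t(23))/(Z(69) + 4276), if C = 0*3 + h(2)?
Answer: 2699/5692 ≈ 0.47417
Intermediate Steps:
C = 7 (C = 0*3 + (5 + 2) = 0 + 7 = 7)
t(l) = ¼ (t(l) = -3*(-1/12) = ¼)
Z(Y) = -7 (Z(Y) = -(7 + 0) = -1*7 = -7)
(2024 + t(23))/(Z(69) + 4276) = (2024 + ¼)/(-7 + 4276) = (8097/4)/4269 = (8097/4)*(1/4269) = 2699/5692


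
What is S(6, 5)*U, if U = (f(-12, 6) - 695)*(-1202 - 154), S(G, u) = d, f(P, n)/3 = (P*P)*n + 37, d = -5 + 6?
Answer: -2722848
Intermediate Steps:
d = 1
f(P, n) = 111 + 3*n*P**2 (f(P, n) = 3*((P*P)*n + 37) = 3*(P**2*n + 37) = 3*(n*P**2 + 37) = 3*(37 + n*P**2) = 111 + 3*n*P**2)
S(G, u) = 1
U = -2722848 (U = ((111 + 3*6*(-12)**2) - 695)*(-1202 - 154) = ((111 + 3*6*144) - 695)*(-1356) = ((111 + 2592) - 695)*(-1356) = (2703 - 695)*(-1356) = 2008*(-1356) = -2722848)
S(6, 5)*U = 1*(-2722848) = -2722848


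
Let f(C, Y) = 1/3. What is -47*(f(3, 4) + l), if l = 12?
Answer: -1739/3 ≈ -579.67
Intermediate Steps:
f(C, Y) = ⅓
-47*(f(3, 4) + l) = -47*(⅓ + 12) = -47*37/3 = -1739/3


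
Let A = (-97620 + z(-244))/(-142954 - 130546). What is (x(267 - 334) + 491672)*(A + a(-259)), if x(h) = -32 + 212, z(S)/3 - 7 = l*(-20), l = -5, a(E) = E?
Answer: -8698304372563/68375 ≈ -1.2721e+8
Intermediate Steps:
z(S) = 321 (z(S) = 21 + 3*(-5*(-20)) = 21 + 3*100 = 21 + 300 = 321)
A = 97299/273500 (A = (-97620 + 321)/(-142954 - 130546) = -97299/(-273500) = -97299*(-1/273500) = 97299/273500 ≈ 0.35575)
x(h) = 180
(x(267 - 334) + 491672)*(A + a(-259)) = (180 + 491672)*(97299/273500 - 259) = 491852*(-70739201/273500) = -8698304372563/68375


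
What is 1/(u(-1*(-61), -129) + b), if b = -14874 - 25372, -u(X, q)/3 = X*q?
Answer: -1/16639 ≈ -6.0100e-5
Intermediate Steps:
u(X, q) = -3*X*q
b = -40246
1/(u(-1*(-61), -129) + b) = 1/(-3*(-1*(-61))*(-129) - 40246) = 1/(-3*61*(-129) - 40246) = 1/(23607 - 40246) = 1/(-16639) = -1/16639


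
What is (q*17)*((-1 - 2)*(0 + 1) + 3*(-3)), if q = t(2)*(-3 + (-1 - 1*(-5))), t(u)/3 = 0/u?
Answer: 0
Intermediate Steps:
t(u) = 0 (t(u) = 3*(0/u) = 3*0 = 0)
q = 0 (q = 0*(-3 + (-1 - 1*(-5))) = 0*(-3 + (-1 + 5)) = 0*(-3 + 4) = 0*1 = 0)
(q*17)*((-1 - 2)*(0 + 1) + 3*(-3)) = (0*17)*((-1 - 2)*(0 + 1) + 3*(-3)) = 0*(-3*1 - 9) = 0*(-3 - 9) = 0*(-12) = 0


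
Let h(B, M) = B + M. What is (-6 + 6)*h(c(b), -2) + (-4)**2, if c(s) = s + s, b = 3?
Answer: 16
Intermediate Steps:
c(s) = 2*s
(-6 + 6)*h(c(b), -2) + (-4)**2 = (-6 + 6)*(2*3 - 2) + (-4)**2 = 0*(6 - 2) + 16 = 0*4 + 16 = 0 + 16 = 16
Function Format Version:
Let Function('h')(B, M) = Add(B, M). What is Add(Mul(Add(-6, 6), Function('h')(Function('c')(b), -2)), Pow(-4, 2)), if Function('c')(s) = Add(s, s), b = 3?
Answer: 16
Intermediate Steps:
Function('c')(s) = Mul(2, s)
Add(Mul(Add(-6, 6), Function('h')(Function('c')(b), -2)), Pow(-4, 2)) = Add(Mul(Add(-6, 6), Add(Mul(2, 3), -2)), Pow(-4, 2)) = Add(Mul(0, Add(6, -2)), 16) = Add(Mul(0, 4), 16) = Add(0, 16) = 16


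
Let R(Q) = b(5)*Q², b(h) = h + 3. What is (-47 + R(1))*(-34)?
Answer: 1326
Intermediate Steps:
b(h) = 3 + h
R(Q) = 8*Q² (R(Q) = (3 + 5)*Q² = 8*Q²)
(-47 + R(1))*(-34) = (-47 + 8*1²)*(-34) = (-47 + 8*1)*(-34) = (-47 + 8)*(-34) = -39*(-34) = 1326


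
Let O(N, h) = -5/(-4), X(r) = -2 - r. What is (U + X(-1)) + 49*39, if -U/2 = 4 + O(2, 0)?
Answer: 3799/2 ≈ 1899.5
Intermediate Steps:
O(N, h) = 5/4 (O(N, h) = -5*(-1/4) = 5/4)
U = -21/2 (U = -2*(4 + 5/4) = -2*21/4 = -21/2 ≈ -10.500)
(U + X(-1)) + 49*39 = (-21/2 + (-2 - 1*(-1))) + 49*39 = (-21/2 + (-2 + 1)) + 1911 = (-21/2 - 1) + 1911 = -23/2 + 1911 = 3799/2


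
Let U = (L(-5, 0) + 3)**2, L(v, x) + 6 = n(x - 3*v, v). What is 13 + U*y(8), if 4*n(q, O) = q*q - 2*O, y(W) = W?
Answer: 49755/2 ≈ 24878.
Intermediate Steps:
n(q, O) = -O/2 + q**2/4 (n(q, O) = (q*q - 2*O)/4 = (q**2 - 2*O)/4 = -O/2 + q**2/4)
L(v, x) = -6 - v/2 + (x - 3*v)**2/4 (L(v, x) = -6 + (-v/2 + (x - 3*v)**2/4) = -6 - v/2 + (x - 3*v)**2/4)
U = 49729/16 (U = ((-6 - 1/2*(-5) + (-1*0 + 3*(-5))**2/4) + 3)**2 = ((-6 + 5/2 + (0 - 15)**2/4) + 3)**2 = ((-6 + 5/2 + (1/4)*(-15)**2) + 3)**2 = ((-6 + 5/2 + (1/4)*225) + 3)**2 = ((-6 + 5/2 + 225/4) + 3)**2 = (211/4 + 3)**2 = (223/4)**2 = 49729/16 ≈ 3108.1)
13 + U*y(8) = 13 + (49729/16)*8 = 13 + 49729/2 = 49755/2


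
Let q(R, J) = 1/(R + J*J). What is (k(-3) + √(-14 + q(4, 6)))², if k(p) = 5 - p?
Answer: (160 + I*√5590)²/400 ≈ 50.025 + 59.813*I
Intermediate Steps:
q(R, J) = 1/(R + J²)
(k(-3) + √(-14 + q(4, 6)))² = ((5 - 1*(-3)) + √(-14 + 1/(4 + 6²)))² = ((5 + 3) + √(-14 + 1/(4 + 36)))² = (8 + √(-14 + 1/40))² = (8 + √(-559/40))² = (8 + I*√5590/20)²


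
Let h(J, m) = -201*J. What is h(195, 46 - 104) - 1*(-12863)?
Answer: -26332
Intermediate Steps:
h(195, 46 - 104) - 1*(-12863) = -201*195 - 1*(-12863) = -39195 + 12863 = -26332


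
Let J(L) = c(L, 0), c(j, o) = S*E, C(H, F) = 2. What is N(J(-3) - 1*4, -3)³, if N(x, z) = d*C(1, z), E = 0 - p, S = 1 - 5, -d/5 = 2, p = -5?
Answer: -8000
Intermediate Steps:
d = -10 (d = -5*2 = -10)
S = -4
E = 5 (E = 0 - 1*(-5) = 0 + 5 = 5)
c(j, o) = -20 (c(j, o) = -4*5 = -20)
J(L) = -20
N(x, z) = -20 (N(x, z) = -10*2 = -20)
N(J(-3) - 1*4, -3)³ = (-20)³ = -8000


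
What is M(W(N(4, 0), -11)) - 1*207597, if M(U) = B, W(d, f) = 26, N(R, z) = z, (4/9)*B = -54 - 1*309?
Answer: -833655/4 ≈ -2.0841e+5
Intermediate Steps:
B = -3267/4 (B = 9*(-54 - 1*309)/4 = 9*(-54 - 309)/4 = (9/4)*(-363) = -3267/4 ≈ -816.75)
M(U) = -3267/4
M(W(N(4, 0), -11)) - 1*207597 = -3267/4 - 1*207597 = -3267/4 - 207597 = -833655/4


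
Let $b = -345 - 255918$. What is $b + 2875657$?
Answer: $2619394$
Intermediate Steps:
$b = -256263$ ($b = -345 - 255918 = -256263$)
$b + 2875657 = -256263 + 2875657 = 2619394$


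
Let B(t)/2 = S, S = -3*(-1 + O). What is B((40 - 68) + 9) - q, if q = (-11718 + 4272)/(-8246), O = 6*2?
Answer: -275841/4123 ≈ -66.903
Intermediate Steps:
O = 12
S = -33 (S = -3*(-1 + 12) = -3*11 = -33)
B(t) = -66 (B(t) = 2*(-33) = -66)
q = 3723/4123 (q = -7446*(-1/8246) = 3723/4123 ≈ 0.90298)
B((40 - 68) + 9) - q = -66 - 1*3723/4123 = -66 - 3723/4123 = -275841/4123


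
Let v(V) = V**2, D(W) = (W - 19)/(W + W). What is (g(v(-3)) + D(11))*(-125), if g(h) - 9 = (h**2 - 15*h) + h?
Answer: 50000/11 ≈ 4545.5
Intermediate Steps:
D(W) = (-19 + W)/(2*W) (D(W) = (-19 + W)/((2*W)) = (-19 + W)*(1/(2*W)) = (-19 + W)/(2*W))
g(h) = 9 + h**2 - 14*h (g(h) = 9 + ((h**2 - 15*h) + h) = 9 + (h**2 - 14*h) = 9 + h**2 - 14*h)
(g(v(-3)) + D(11))*(-125) = ((9 + ((-3)**2)**2 - 14*(-3)**2) + (1/2)*(-19 + 11)/11)*(-125) = ((9 + 9**2 - 14*9) + (1/2)*(1/11)*(-8))*(-125) = ((9 + 81 - 126) - 4/11)*(-125) = (-36 - 4/11)*(-125) = -400/11*(-125) = 50000/11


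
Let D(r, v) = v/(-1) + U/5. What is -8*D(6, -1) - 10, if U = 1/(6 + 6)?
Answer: -272/15 ≈ -18.133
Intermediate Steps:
U = 1/12 ≈ 0.083333
D(r, v) = 1/60 - v (D(r, v) = v/(-1) + (1/12)/5 = v*(-1) + (1/12)*(1/5) = -v + 1/60 = 1/60 - v)
-8*D(6, -1) - 10 = -8*(1/60 - 1*(-1)) - 10 = -8*(1/60 + 1) - 10 = -8*61/60 - 10 = -122/15 - 10 = -272/15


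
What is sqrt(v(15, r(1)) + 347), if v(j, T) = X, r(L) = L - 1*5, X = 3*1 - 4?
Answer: sqrt(346) ≈ 18.601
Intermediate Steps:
X = -1 (X = 3 - 4 = -1)
r(L) = -5 + L (r(L) = L - 5 = -5 + L)
v(j, T) = -1
sqrt(v(15, r(1)) + 347) = sqrt(-1 + 347) = sqrt(346)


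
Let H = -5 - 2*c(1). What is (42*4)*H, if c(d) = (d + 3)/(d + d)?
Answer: -1512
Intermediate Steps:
c(d) = (3 + d)/(2*d) (c(d) = (3 + d)/((2*d)) = (3 + d)*(1/(2*d)) = (3 + d)/(2*d))
H = -9 (H = -5 - (3 + 1)/1 = -5 - 4 = -9)
(42*4)*H = (42*4)*(-9) = 168*(-9) = -1512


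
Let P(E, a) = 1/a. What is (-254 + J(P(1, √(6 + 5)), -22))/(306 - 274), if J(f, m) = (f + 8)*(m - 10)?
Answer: -255/16 - √11/11 ≈ -16.239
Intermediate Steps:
J(f, m) = (-10 + m)*(8 + f) (J(f, m) = (8 + f)*(-10 + m) = (-10 + m)*(8 + f))
(-254 + J(P(1, √(6 + 5)), -22))/(306 - 274) = (-254 + (-80 - 10/√(6 + 5) + 8*(-22) - 22/√(6 + 5)))/(306 - 274) = (-254 + (-80 - 10*√11/11 - 176 - 22/√11))/32 = (-254 + (-80 - 10*√11/11 - 176 + (√11/11)*(-22)))*(1/32) = (-254 + (-80 - 10*√11/11 - 176 - 2*√11))*(1/32) = (-254 + (-256 - 32*√11/11))*(1/32) = (-510 - 32*√11/11)*(1/32) = -255/16 - √11/11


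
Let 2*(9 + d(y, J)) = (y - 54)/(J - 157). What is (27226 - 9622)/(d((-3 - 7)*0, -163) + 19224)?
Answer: 625920/683203 ≈ 0.91615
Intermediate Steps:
d(y, J) = -9 + (-54 + y)/(2*(-157 + J)) (d(y, J) = -9 + ((y - 54)/(J - 157))/2 = -9 + ((-54 + y)/(-157 + J))/2 = -9 + (-54 + y)/(2*(-157 + J)))
(27226 - 9622)/(d((-3 - 7)*0, -163) + 19224) = (27226 - 9622)/((2772 + (-3 - 7)*0 - 18*(-163))/(2*(-157 - 163)) + 19224) = 17604/((½)*(2772 - 10*0 + 2934)/(-320) + 19224) = 17604/((½)*(-1/320)*(2772 + 0 + 2934) + 19224) = 17604/((½)*(-1/320)*5706 + 19224) = 17604/(-2853/320 + 19224) = 17604/(6148827/320) = 17604*(320/6148827) = 625920/683203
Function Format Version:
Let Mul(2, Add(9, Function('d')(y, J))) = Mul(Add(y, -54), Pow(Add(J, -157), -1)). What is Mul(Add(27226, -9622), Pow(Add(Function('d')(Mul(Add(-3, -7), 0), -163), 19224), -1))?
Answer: Rational(625920, 683203) ≈ 0.91615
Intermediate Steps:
Function('d')(y, J) = Add(-9, Mul(Rational(1, 2), Pow(Add(-157, J), -1), Add(-54, y))) (Function('d')(y, J) = Add(-9, Mul(Rational(1, 2), Mul(Add(y, -54), Pow(Add(J, -157), -1)))) = Add(-9, Mul(Rational(1, 2), Mul(Add(-54, y), Pow(Add(-157, J), -1)))) = Add(-9, Mul(Rational(1, 2), Mul(Pow(Add(-157, J), -1), Add(-54, y)))) = Add(-9, Mul(Rational(1, 2), Pow(Add(-157, J), -1), Add(-54, y))))
Mul(Add(27226, -9622), Pow(Add(Function('d')(Mul(Add(-3, -7), 0), -163), 19224), -1)) = Mul(Add(27226, -9622), Pow(Add(Mul(Rational(1, 2), Pow(Add(-157, -163), -1), Add(2772, Mul(Add(-3, -7), 0), Mul(-18, -163))), 19224), -1)) = Mul(17604, Pow(Add(Mul(Rational(1, 2), Pow(-320, -1), Add(2772, Mul(-10, 0), 2934)), 19224), -1)) = Mul(17604, Pow(Add(Mul(Rational(1, 2), Rational(-1, 320), Add(2772, 0, 2934)), 19224), -1)) = Mul(17604, Pow(Add(Mul(Rational(1, 2), Rational(-1, 320), 5706), 19224), -1)) = Mul(17604, Pow(Add(Rational(-2853, 320), 19224), -1)) = Mul(17604, Pow(Rational(6148827, 320), -1)) = Mul(17604, Rational(320, 6148827)) = Rational(625920, 683203)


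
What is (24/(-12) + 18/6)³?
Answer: 1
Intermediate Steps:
(24/(-12) + 18/6)³ = (24*(-1/12) + 18*(⅙))³ = (-2 + 3)³ = 1³ = 1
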